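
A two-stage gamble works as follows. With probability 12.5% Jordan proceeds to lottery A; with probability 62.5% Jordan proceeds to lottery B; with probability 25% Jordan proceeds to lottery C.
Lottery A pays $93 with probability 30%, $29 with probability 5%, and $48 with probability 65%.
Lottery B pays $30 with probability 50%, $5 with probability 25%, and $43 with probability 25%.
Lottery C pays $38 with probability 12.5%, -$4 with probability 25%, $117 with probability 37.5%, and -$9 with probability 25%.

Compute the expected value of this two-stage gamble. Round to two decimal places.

$35.79

EV(A) = 0.3 × 93 + 0.05 × 29 + 0.65 × 48 = 27.9 + 1.45 + 31.2 = 60.55
EV(B) = 0.5 × 30 + 0.25 × 5 + 0.25 × 43 = 15 + 1.25 + 10.75 = 27
EV(C) = 0.125 × 38 + 0.25 × (-4) + 0.375 × 117 + 0.25 × (-9) = 4.75 − 1 + 43.875 − 2.25 = 45.375
Overall = 0.125 × 60.55 + 0.625 × 27 + 0.25 × 45.375 = 7.56875 + 16.875 + 11.34375 = 35.7875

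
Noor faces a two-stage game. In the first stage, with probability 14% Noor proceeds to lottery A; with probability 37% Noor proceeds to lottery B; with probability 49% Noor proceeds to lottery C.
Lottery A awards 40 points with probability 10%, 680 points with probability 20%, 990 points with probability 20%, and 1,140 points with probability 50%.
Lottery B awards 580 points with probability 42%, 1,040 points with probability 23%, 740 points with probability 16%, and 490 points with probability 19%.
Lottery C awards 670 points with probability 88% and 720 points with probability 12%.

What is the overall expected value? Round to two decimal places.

EV(A) = 0.1 × 40 + 0.2 × 680 + 0.2 × 990 + 0.5 × 1140 = 4 + 136 + 198 + 570 = 908
EV(B) = 0.42 × 580 + 0.23 × 1040 + 0.16 × 740 + 0.19 × 490 = 243.6 + 239.2 + 118.4 + 93.1 = 694.3
EV(C) = 0.88 × 670 + 0.12 × 720 = 589.6 + 86.4 = 676
Overall = 0.14 × 908 + 0.37 × 694.3 + 0.49 × 676 = 127.12 + 256.891 + 331.24 = 715.251

715.25 points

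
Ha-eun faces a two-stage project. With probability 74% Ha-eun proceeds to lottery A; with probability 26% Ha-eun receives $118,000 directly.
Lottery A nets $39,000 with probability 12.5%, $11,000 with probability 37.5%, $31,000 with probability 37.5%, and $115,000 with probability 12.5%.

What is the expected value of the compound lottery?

$56,580

EV(A) = 0.125 × 39000 + 0.375 × 11000 + 0.375 × 31000 + 0.125 × 115000 = 4875 + 4125 + 11625 + 14375 = 35000
Branch B: 118000 (certain)
Overall = 0.74 × 35000 + 0.26 × 118000 = 25900 + 30680 = 56580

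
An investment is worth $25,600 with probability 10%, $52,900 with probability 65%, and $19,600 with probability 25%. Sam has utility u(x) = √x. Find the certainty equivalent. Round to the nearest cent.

$40,200.25

E[u] = 0.1·√25600 + 0.65·√52900 + 0.25·√19600 = 0.1·160 + 0.65·230 + 0.25·140 = 200.5
CE = (200.5)² = 40200.25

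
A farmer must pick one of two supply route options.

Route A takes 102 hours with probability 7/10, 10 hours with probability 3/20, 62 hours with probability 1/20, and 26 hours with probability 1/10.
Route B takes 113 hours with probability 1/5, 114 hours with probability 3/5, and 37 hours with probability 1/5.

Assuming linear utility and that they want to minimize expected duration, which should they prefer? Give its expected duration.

Route A (78.6 hours)

Route A = 7/10 × 102 + 3/20 × 10 + 1/20 × 62 + 1/10 × 26 = 71.4 + 1.5 + 3.1 + 2.6 = 78.6
Route B = 1/5 × 113 + 3/5 × 114 + 1/5 × 37 = 22.6 + 68.4 + 7.4 = 98.4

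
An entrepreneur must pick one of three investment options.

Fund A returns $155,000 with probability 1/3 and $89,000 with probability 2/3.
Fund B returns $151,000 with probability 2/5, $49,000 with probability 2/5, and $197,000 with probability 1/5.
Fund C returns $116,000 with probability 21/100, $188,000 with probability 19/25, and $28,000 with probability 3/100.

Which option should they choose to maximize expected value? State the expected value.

Fund A = 1/3 × 155000 + 2/3 × 89000 = 51666.6667 + 59333.3333 = 111000
Fund B = 2/5 × 151000 + 2/5 × 49000 + 1/5 × 197000 = 60400 + 19600 + 39400 = 119400
Fund C = 21/100 × 116000 + 19/25 × 188000 + 3/100 × 28000 = 24360 + 142880 + 840 = 168080

Fund C ($168,080)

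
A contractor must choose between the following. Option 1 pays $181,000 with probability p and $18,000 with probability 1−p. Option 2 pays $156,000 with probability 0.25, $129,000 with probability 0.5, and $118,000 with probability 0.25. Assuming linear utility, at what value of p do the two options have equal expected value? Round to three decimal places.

p = 0.706

EV(Option 2) = 0.25 × 156000 + 0.5 × 129000 + 0.25 × 118000 = 39000 + 64500 + 29500 = 133000
p·181000 + (1−p)·18000 = 133000
163000p + 18000 = 133000
p = (133000 − 18000) / 163000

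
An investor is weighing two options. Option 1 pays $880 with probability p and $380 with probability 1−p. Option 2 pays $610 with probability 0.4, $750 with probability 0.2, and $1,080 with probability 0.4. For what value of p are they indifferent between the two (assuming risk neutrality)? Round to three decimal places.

p = 0.892

EV(Option 2) = 0.4 × 610 + 0.2 × 750 + 0.4 × 1080 = 244 + 150 + 432 = 826
p·880 + (1−p)·380 = 826
500p + 380 = 826
p = (826 − 380) / 500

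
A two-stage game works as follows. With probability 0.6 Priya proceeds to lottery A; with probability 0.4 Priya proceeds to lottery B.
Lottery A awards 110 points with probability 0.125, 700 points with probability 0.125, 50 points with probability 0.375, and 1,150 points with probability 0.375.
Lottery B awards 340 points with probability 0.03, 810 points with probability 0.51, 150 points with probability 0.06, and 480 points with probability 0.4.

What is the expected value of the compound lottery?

EV(A) = 0.125 × 110 + 0.125 × 700 + 0.375 × 50 + 0.375 × 1150 = 13.75 + 87.5 + 18.75 + 431.25 = 551.25
EV(B) = 0.03 × 340 + 0.51 × 810 + 0.06 × 150 + 0.4 × 480 = 10.2 + 413.1 + 9 + 192 = 624.3
Overall = 0.6 × 551.25 + 0.4 × 624.3 = 330.75 + 249.72 = 580.47

580.47 points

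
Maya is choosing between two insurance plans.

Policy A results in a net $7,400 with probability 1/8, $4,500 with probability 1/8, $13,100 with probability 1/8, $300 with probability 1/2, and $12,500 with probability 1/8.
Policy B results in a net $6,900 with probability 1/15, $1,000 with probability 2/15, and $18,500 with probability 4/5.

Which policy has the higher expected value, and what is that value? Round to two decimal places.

Policy B ($15,393.33)

Policy A = 1/8 × 7400 + 1/8 × 4500 + 1/8 × 13100 + 1/2 × 300 + 1/8 × 12500 = 925 + 562.5 + 1637.5 + 150 + 1562.5 = 4837.5
Policy B = 1/15 × 6900 + 2/15 × 1000 + 4/5 × 18500 = 460 + 133.3333 + 14800 = 15393.3333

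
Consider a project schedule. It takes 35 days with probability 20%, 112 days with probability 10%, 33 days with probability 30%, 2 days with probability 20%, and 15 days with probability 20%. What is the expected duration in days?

EV = 0.2 × 35 + 0.1 × 112 + 0.3 × 33 + 0.2 × 2 + 0.2 × 15 = 7 + 11.2 + 9.9 + 0.4 + 3 = 31.5

31.5 days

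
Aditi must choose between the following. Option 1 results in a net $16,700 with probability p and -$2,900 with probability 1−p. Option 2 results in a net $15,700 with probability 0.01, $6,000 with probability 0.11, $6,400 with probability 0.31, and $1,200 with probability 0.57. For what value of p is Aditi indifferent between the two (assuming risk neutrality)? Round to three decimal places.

p = 0.326

EV(Option 2) = 0.01 × 15700 + 0.11 × 6000 + 0.31 × 6400 + 0.57 × 1200 = 157 + 660 + 1984 + 684 = 3485
p·16700 + (1−p)·(-2900) = 3485
19600p − 2900 = 3485
p = (3485 + 2900) / 19600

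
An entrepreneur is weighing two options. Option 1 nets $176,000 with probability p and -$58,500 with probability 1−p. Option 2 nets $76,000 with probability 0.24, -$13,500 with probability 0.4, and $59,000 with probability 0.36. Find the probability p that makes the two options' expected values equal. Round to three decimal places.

p = 0.395

EV(Option 2) = 0.24 × 76000 + 0.4 × (-13500) + 0.36 × 59000 = 18240 − 5400 + 21240 = 34080
p·176000 + (1−p)·(-58500) = 34080
234500p − 58500 = 34080
p = (34080 + 58500) / 234500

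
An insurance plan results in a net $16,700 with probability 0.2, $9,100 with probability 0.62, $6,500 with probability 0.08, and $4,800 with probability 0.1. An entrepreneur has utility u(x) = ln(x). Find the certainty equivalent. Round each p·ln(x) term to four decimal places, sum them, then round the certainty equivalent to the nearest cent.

E[u] = 0.2·ln(16700) + 0.62·ln(9100) + 0.08·ln(6500) + 0.1·ln(4800) = 1.9446 + 5.6519 + 0.7024 + 0.8476 = 9.1465
CE = e^9.1465 ≈ 9381.55

$9,381.55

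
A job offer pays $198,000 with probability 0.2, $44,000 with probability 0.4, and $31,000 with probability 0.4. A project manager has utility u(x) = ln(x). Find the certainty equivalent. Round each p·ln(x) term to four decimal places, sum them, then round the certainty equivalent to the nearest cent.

E[u] = 0.2·ln(198000) + 0.4·ln(44000) + 0.4·ln(31000) = 2.4392 + 4.2768 + 4.1367 = 10.8527
CE = e^10.8527 ≈ 51673.48

$51,673.48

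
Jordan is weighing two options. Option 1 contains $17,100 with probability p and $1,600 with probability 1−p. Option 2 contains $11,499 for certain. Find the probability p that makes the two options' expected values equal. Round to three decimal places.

p·17100 + (1−p)·1600 = 11499
15500p + 1600 = 11499
p = (11499 − 1600) / 15500

p = 0.639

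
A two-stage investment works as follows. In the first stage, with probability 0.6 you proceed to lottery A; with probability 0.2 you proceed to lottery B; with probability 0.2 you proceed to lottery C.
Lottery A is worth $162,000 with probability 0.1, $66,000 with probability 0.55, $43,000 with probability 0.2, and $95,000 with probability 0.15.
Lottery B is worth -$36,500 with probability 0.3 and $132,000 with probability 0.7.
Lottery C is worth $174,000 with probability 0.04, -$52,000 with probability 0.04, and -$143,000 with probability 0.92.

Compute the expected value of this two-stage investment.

$36,164

EV(A) = 0.1 × 162000 + 0.55 × 66000 + 0.2 × 43000 + 0.15 × 95000 = 16200 + 36300 + 8600 + 14250 = 75350
EV(B) = 0.3 × (-36500) + 0.7 × 132000 = -10950 + 92400 = 81450
EV(C) = 0.04 × 174000 + 0.04 × (-52000) + 0.92 × (-143000) = 6960 − 2080 − 131560 = -126680
Overall = 0.6 × 75350 + 0.2 × 81450 + 0.2 × (-126680) = 45210 + 16290 − 25336 = 36164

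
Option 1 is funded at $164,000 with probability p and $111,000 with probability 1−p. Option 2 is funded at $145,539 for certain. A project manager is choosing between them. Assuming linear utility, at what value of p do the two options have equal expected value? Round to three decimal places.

p·164000 + (1−p)·111000 = 145539
53000p + 111000 = 145539
p = (145539 − 111000) / 53000

p = 0.652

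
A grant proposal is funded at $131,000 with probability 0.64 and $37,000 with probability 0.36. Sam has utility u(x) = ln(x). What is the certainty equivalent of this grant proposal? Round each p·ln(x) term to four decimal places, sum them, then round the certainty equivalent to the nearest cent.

$83,100.00

E[u] = 0.64·ln(131000) + 0.36·ln(37000) = 7.5411 + 3.7867 = 11.3278
CE = e^11.3278 ≈ 83100.00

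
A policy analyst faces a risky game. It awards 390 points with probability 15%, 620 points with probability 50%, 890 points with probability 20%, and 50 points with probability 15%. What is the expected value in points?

554 points

EV = 0.15 × 390 + 0.5 × 620 + 0.2 × 890 + 0.15 × 50 = 58.5 + 310 + 178 + 7.5 = 554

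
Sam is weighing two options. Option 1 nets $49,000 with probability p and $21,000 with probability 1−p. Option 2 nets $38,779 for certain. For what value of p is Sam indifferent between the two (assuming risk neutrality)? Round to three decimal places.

p·49000 + (1−p)·21000 = 38779
28000p + 21000 = 38779
p = (38779 − 21000) / 28000

p = 0.635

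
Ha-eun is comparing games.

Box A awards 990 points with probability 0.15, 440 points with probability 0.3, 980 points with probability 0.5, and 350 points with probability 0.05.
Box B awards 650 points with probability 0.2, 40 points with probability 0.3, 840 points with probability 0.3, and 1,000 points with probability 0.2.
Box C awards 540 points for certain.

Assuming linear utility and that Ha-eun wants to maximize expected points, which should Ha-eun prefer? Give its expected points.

Box A = 0.15 × 990 + 0.3 × 440 + 0.5 × 980 + 0.05 × 350 = 148.5 + 132 + 490 + 17.5 = 788
Box B = 0.2 × 650 + 0.3 × 40 + 0.3 × 840 + 0.2 × 1000 = 130 + 12 + 252 + 200 = 594
Box C: 540 (certain)

Box A (788 points)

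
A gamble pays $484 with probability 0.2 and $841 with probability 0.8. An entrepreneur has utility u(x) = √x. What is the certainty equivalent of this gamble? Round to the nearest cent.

$761.76

E[u] = 0.2·√484 + 0.8·√841 = 0.2·22 + 0.8·29 = 27.6
CE = (27.6)² = 761.76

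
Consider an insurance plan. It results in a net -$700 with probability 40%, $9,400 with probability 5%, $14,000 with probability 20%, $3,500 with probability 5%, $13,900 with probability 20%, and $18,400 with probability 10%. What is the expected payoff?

$7,785

EV = 0.4 × (-700) + 0.05 × 9400 + 0.2 × 14000 + 0.05 × 3500 + 0.2 × 13900 + 0.1 × 18400 = -280 + 470 + 2800 + 175 + 2780 + 1840 = 7785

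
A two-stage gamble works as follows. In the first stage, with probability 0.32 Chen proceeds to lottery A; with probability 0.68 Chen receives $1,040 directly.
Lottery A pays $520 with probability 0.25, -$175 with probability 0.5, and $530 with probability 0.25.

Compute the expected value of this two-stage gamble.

$763.20

EV(A) = 0.25 × 520 + 0.5 × (-175) + 0.25 × 530 = 130 − 87.5 + 132.5 = 175
Branch B: 1040 (certain)
Overall = 0.32 × 175 + 0.68 × 1040 = 56 + 707.2 = 763.2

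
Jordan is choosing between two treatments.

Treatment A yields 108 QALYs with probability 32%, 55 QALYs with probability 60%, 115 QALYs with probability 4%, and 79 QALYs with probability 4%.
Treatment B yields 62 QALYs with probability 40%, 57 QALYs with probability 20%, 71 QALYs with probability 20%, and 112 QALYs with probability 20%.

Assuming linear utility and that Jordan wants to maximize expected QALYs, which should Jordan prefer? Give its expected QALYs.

Treatment A (75.32 QALYs)

Treatment A = 0.32 × 108 + 0.6 × 55 + 0.04 × 115 + 0.04 × 79 = 34.56 + 33 + 4.6 + 3.16 = 75.32
Treatment B = 0.4 × 62 + 0.2 × 57 + 0.2 × 71 + 0.2 × 112 = 24.8 + 11.4 + 14.2 + 22.4 = 72.8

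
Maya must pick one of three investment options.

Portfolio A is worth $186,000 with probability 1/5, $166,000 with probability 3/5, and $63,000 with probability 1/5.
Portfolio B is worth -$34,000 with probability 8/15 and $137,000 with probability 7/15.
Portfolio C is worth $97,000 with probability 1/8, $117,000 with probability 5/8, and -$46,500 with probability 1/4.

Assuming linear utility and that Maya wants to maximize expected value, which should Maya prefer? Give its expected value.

Portfolio A = 1/5 × 186000 + 3/5 × 166000 + 1/5 × 63000 = 37200 + 99600 + 12600 = 149400
Portfolio B = 8/15 × (-34000) + 7/15 × 137000 = -18133.3333 + 63933.3333 = 45800
Portfolio C = 1/8 × 97000 + 5/8 × 117000 + 1/4 × (-46500) = 12125 + 73125 − 11625 = 73625

Portfolio A ($149,400)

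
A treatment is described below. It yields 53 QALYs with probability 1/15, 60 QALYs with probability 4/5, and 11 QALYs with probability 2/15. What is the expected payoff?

53 QALYs

EV = 1/15 × 53 + 4/5 × 60 + 2/15 × 11 = 3.5333 + 48 + 1.4667 = 53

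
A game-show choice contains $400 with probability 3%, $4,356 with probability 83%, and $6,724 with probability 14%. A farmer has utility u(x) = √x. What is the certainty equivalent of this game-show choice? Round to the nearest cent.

E[u] = 0.03·√400 + 0.83·√4356 + 0.14·√6724 = 0.03·20 + 0.83·66 + 0.14·82 = 66.86
CE = (66.86)² = 4470.2596

$4,470.26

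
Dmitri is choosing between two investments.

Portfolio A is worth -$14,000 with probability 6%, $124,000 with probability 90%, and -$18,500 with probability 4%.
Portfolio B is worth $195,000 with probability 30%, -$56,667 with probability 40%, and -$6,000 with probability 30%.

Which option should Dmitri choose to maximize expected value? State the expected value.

Portfolio A ($110,020)

Portfolio A = 0.06 × (-14000) + 0.9 × 124000 + 0.04 × (-18500) = -840 + 111600 − 740 = 110020
Portfolio B = 0.3 × 195000 + 0.4 × (-56667) + 0.3 × (-6000) = 58500 − 22666.8 − 1800 = 34033.2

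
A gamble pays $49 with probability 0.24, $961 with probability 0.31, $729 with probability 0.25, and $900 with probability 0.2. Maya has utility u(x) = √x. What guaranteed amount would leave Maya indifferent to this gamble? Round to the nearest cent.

E[u] = 0.24·√49 + 0.31·√961 + 0.25·√729 + 0.2·√900 = 0.24·7 + 0.31·31 + 0.25·27 + 0.2·30 = 24.04
CE = (24.04)² = 577.9216

$577.92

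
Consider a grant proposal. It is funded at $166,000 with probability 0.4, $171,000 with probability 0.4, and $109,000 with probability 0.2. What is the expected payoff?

EV = 0.4 × 166000 + 0.4 × 171000 + 0.2 × 109000 = 66400 + 68400 + 21800 = 156600

$156,600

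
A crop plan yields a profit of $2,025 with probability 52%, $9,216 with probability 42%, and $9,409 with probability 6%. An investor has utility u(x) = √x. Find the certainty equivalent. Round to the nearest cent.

E[u] = 0.52·√2025 + 0.42·√9216 + 0.06·√9409 = 0.52·45 + 0.42·96 + 0.06·97 = 69.54
CE = (69.54)² = 4835.8116

$4,835.81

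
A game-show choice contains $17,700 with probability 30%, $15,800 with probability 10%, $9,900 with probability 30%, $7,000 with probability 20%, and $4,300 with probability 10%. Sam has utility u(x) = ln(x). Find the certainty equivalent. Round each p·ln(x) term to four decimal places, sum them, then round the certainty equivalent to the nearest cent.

E[u] = 0.3·ln(17700) + 0.1·ln(15800) + 0.3·ln(9900) + 0.2·ln(7000) + 0.1·ln(4300) = 2.9344 + 0.9668 + 2.7601 + 1.7707 + 0.8366 = 9.2686
CE = e^9.2686 ≈ 10599.90

$10,599.90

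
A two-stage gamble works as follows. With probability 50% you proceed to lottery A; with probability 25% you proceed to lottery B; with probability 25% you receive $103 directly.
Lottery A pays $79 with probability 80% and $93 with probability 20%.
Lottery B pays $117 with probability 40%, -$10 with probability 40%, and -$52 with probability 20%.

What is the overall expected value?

EV(A) = 0.8 × 79 + 0.2 × 93 = 63.2 + 18.6 = 81.8
EV(B) = 0.4 × 117 + 0.4 × (-10) + 0.2 × (-52) = 46.8 − 4 − 10.4 = 32.4
Branch C: 103 (certain)
Overall = 0.5 × 81.8 + 0.25 × 32.4 + 0.25 × 103 = 40.9 + 8.1 + 25.75 = 74.75

$74.75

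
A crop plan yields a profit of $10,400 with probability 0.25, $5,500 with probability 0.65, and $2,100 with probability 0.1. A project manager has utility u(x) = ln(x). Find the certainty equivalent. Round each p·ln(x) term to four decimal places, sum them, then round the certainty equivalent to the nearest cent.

$5,857.63

E[u] = 0.25·ln(10400) + 0.65·ln(5500) + 0.1·ln(2100) = 2.3124 + 5.5981 + 0.7650 = 8.6755
CE = e^8.6755 ≈ 5857.63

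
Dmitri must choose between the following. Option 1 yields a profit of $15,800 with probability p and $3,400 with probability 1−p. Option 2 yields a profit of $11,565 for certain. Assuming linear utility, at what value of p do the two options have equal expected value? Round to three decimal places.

p·15800 + (1−p)·3400 = 11565
12400p + 3400 = 11565
p = (11565 − 3400) / 12400

p = 0.658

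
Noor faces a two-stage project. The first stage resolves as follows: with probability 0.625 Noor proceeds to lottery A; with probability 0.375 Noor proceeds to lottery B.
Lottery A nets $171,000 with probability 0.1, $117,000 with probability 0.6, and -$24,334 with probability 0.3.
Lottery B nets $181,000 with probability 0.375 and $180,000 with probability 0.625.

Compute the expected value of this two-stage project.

$117,640.50

EV(A) = 0.1 × 171000 + 0.6 × 117000 + 0.3 × (-24334) = 17100 + 70200 − 7300.2 = 79999.8
EV(B) = 0.375 × 181000 + 0.625 × 180000 = 67875 + 112500 = 180375
Overall = 0.625 × 79999.8 + 0.375 × 180375 = 49999.875 + 67640.625 = 117640.5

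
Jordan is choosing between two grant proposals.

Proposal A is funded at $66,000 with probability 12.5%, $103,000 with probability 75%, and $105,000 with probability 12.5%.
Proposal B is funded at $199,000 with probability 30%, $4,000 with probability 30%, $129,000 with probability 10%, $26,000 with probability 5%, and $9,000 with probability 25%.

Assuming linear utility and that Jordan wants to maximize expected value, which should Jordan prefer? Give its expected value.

Proposal A = 0.125 × 66000 + 0.75 × 103000 + 0.125 × 105000 = 8250 + 77250 + 13125 = 98625
Proposal B = 0.3 × 199000 + 0.3 × 4000 + 0.1 × 129000 + 0.05 × 26000 + 0.25 × 9000 = 59700 + 1200 + 12900 + 1300 + 2250 = 77350

Proposal A ($98,625)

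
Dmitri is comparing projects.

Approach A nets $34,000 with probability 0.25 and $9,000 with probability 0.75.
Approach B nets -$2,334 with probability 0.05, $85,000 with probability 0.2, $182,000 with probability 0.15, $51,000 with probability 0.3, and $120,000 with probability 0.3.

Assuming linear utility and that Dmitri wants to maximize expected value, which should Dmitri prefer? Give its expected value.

Approach B ($95,483.30)

Approach A = 0.25 × 34000 + 0.75 × 9000 = 8500 + 6750 = 15250
Approach B = 0.05 × (-2334) + 0.2 × 85000 + 0.15 × 182000 + 0.3 × 51000 + 0.3 × 120000 = -116.7 + 17000 + 27300 + 15300 + 36000 = 95483.3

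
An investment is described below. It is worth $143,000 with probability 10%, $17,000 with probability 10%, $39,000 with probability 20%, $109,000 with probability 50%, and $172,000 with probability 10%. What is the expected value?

EV = 0.1 × 143000 + 0.1 × 17000 + 0.2 × 39000 + 0.5 × 109000 + 0.1 × 172000 = 14300 + 1700 + 7800 + 54500 + 17200 = 95500

$95,500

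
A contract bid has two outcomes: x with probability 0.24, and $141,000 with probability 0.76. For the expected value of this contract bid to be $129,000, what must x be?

0.24·x + 0.76·141000 = 129000
0.24·x = 129000 − 107160 = 21840
x = 21840 / 0.24 = 91000

x = $91,000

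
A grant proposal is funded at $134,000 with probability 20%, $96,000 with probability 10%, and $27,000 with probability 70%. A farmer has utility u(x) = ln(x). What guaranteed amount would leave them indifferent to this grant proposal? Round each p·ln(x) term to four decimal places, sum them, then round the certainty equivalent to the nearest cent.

E[u] = 0.2·ln(134000) + 0.1·ln(96000) + 0.7·ln(27000) = 2.3611 + 1.1472 + 7.1425 = 10.6508
CE = e^10.6508 ≈ 42226.36

$42,226.36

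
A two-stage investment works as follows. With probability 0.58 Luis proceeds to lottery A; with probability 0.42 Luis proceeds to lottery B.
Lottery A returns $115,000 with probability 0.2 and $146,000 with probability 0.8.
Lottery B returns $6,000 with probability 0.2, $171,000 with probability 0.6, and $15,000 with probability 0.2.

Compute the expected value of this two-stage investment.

EV(A) = 0.2 × 115000 + 0.8 × 146000 = 23000 + 116800 = 139800
EV(B) = 0.2 × 6000 + 0.6 × 171000 + 0.2 × 15000 = 1200 + 102600 + 3000 = 106800
Overall = 0.58 × 139800 + 0.42 × 106800 = 81084 + 44856 = 125940

$125,940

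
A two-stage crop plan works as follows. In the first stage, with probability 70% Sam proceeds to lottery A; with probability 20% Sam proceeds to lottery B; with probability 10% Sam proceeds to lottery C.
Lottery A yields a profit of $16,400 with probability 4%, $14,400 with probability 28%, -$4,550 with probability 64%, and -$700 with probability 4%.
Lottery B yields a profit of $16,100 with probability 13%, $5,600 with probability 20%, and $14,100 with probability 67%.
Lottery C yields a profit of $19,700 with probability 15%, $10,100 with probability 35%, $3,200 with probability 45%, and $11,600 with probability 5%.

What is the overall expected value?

EV(A) = 0.04 × 16400 + 0.28 × 14400 + 0.64 × (-4550) + 0.04 × (-700) = 656 + 4032 − 2912 − 28 = 1748
EV(B) = 0.13 × 16100 + 0.2 × 5600 + 0.67 × 14100 = 2093 + 1120 + 9447 = 12660
EV(C) = 0.15 × 19700 + 0.35 × 10100 + 0.45 × 3200 + 0.05 × 11600 = 2955 + 3535 + 1440 + 580 = 8510
Overall = 0.7 × 1748 + 0.2 × 12660 + 0.1 × 8510 = 1223.6 + 2532 + 851 = 4606.6

$4,606.60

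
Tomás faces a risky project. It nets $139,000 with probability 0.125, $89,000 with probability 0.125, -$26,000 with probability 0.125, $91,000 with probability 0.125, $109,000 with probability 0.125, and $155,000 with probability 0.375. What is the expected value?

EV = 0.125 × 139000 + 0.125 × 89000 + 0.125 × (-26000) + 0.125 × 91000 + 0.125 × 109000 + 0.375 × 155000 = 17375 + 11125 − 3250 + 11375 + 13625 + 58125 = 108375

$108,375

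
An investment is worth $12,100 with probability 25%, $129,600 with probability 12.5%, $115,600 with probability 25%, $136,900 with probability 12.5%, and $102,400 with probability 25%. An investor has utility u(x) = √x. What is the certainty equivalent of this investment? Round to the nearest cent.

E[u] = 0.25·√12100 + 0.125·√129600 + 0.25·√115600 + 0.125·√136900 + 0.25·√102400 = 0.25·110 + 0.125·360 + 0.25·340 + 0.125·370 + 0.25·320 = 283.75
CE = (283.75)² = 80514.0625

$80,514.06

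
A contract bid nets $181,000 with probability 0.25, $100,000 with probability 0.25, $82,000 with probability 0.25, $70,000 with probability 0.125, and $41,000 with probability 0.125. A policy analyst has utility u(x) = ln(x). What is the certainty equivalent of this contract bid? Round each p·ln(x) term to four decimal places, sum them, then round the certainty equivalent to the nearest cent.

$94,428.67

E[u] = 0.25·ln(181000) + 0.25·ln(100000) + 0.25·ln(82000) + 0.125·ln(70000) + 0.125·ln(41000) = 3.0266 + 2.8782 + 2.8286 + 1.3945 + 1.3277 = 11.4556
CE = e^11.4556 ≈ 94428.67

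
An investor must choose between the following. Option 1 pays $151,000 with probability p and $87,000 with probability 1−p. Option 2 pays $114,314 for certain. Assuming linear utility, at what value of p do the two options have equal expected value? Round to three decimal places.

p = 0.427

p·151000 + (1−p)·87000 = 114314
64000p + 87000 = 114314
p = (114314 − 87000) / 64000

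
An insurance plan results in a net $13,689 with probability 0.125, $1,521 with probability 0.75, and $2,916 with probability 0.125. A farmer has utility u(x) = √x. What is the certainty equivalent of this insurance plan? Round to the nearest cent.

$2,562.89

E[u] = 0.125·√13689 + 0.75·√1521 + 0.125·√2916 = 0.125·117 + 0.75·39 + 0.125·54 = 50.625
CE = (50.625)² = 2562.890625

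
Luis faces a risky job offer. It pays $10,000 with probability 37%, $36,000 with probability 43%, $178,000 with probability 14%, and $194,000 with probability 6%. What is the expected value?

$55,740

EV = 0.37 × 10000 + 0.43 × 36000 + 0.14 × 178000 + 0.06 × 194000 = 3700 + 15480 + 24920 + 11640 = 55740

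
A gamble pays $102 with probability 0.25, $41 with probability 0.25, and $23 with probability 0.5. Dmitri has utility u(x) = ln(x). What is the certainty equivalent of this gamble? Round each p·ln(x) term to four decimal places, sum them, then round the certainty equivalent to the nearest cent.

E[u] = 0.25·ln(102) + 0.25·ln(41) + 0.5·ln(23) = 1.1562 + 0.9284 + 1.5677 = 3.6523
CE = e^3.6523 ≈ 38.56

$38.56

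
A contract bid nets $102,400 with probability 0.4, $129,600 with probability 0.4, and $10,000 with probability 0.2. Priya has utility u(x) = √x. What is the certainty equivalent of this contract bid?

$85,264

E[u] = 0.4·√102400 + 0.4·√129600 + 0.2·√10000 = 0.4·320 + 0.4·360 + 0.2·100 = 292
CE = (292)² = 85264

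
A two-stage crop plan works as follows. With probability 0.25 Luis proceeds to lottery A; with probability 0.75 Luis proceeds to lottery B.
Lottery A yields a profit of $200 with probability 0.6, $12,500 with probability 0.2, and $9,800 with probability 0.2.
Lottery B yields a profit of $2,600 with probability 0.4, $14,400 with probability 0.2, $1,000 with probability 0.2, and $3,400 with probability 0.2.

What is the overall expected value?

$4,745

EV(A) = 0.6 × 200 + 0.2 × 12500 + 0.2 × 9800 = 120 + 2500 + 1960 = 4580
EV(B) = 0.4 × 2600 + 0.2 × 14400 + 0.2 × 1000 + 0.2 × 3400 = 1040 + 2880 + 200 + 680 = 4800
Overall = 0.25 × 4580 + 0.75 × 4800 = 1145 + 3600 = 4745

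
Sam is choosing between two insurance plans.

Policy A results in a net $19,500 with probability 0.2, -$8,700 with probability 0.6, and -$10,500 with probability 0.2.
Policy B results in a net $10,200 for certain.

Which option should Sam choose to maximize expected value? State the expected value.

Policy A = 0.2 × 19500 + 0.6 × (-8700) + 0.2 × (-10500) = 3900 − 5220 − 2100 = -3420
Policy B: 10200 (certain)

Policy B ($10,200)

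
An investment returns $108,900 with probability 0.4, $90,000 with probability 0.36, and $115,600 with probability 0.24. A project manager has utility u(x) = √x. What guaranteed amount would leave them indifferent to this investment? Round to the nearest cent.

E[u] = 0.4·√108900 + 0.36·√90000 + 0.24·√115600 = 0.4·330 + 0.36·300 + 0.24·340 = 321.6
CE = (321.6)² = 103426.56

$103,426.56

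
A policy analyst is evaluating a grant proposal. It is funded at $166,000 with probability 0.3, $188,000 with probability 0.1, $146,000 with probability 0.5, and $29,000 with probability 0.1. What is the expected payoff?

EV = 0.3 × 166000 + 0.1 × 188000 + 0.5 × 146000 + 0.1 × 29000 = 49800 + 18800 + 73000 + 2900 = 144500

$144,500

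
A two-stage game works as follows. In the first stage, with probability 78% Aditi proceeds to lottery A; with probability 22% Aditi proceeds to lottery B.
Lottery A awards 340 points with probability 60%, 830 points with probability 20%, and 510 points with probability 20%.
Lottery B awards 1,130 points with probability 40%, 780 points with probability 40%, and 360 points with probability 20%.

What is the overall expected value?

552.08 points

EV(A) = 0.6 × 340 + 0.2 × 830 + 0.2 × 510 = 204 + 166 + 102 = 472
EV(B) = 0.4 × 1130 + 0.4 × 780 + 0.2 × 360 = 452 + 312 + 72 = 836
Overall = 0.78 × 472 + 0.22 × 836 = 368.16 + 183.92 = 552.08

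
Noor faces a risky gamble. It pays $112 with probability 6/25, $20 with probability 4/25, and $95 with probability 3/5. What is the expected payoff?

EV = 6/25 × 112 + 4/25 × 20 + 3/5 × 95 = 26.88 + 3.2 + 57 = 87.08

$87.08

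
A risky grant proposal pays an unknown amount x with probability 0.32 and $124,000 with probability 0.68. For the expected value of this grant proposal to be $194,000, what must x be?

0.32·x + 0.68·124000 = 194000
0.32·x = 194000 − 84320 = 109680
x = 109680 / 0.32 = 342750

x = $342,750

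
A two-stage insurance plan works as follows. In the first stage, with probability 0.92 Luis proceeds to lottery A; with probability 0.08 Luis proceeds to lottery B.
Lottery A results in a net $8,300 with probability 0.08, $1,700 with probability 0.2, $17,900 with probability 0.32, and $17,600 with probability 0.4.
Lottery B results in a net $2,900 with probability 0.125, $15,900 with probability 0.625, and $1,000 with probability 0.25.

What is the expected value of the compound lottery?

EV(A) = 0.08 × 8300 + 0.2 × 1700 + 0.32 × 17900 + 0.4 × 17600 = 664 + 340 + 5728 + 7040 = 13772
EV(B) = 0.125 × 2900 + 0.625 × 15900 + 0.25 × 1000 = 362.5 + 9937.5 + 250 = 10550
Overall = 0.92 × 13772 + 0.08 × 10550 = 12670.24 + 844 = 13514.24

$13,514.24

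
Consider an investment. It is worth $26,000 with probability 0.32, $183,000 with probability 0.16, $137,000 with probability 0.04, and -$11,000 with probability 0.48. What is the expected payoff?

$37,800

EV = 0.32 × 26000 + 0.16 × 183000 + 0.04 × 137000 + 0.48 × (-11000) = 8320 + 29280 + 5480 − 5280 = 37800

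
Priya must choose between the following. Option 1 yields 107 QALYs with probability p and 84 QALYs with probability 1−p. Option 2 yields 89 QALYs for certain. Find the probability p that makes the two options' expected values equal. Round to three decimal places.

p·107 + (1−p)·84 = 89
23p + 84 = 89
p = (89 − 84) / 23

p = 0.217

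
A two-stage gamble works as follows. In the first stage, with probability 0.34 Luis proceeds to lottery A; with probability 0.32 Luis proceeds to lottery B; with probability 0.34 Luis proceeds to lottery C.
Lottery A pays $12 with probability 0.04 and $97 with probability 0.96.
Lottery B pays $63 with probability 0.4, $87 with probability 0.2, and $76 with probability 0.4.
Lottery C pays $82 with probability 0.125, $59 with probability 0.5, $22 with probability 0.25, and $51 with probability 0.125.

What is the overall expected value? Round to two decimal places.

EV(A) = 0.04 × 12 + 0.96 × 97 = 0.48 + 93.12 = 93.6
EV(B) = 0.4 × 63 + 0.2 × 87 + 0.4 × 76 = 25.2 + 17.4 + 30.4 = 73
EV(C) = 0.125 × 82 + 0.5 × 59 + 0.25 × 22 + 0.125 × 51 = 10.25 + 29.5 + 5.5 + 6.375 = 51.625
Overall = 0.34 × 93.6 + 0.32 × 73 + 0.34 × 51.625 = 31.824 + 23.36 + 17.5525 = 72.7365

$72.74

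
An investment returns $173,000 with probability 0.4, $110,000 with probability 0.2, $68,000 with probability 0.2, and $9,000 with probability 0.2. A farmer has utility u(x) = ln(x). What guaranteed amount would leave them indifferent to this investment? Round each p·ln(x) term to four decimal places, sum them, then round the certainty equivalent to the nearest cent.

$72,584.02

E[u] = 0.4·ln(173000) + 0.2·ln(110000) + 0.2·ln(68000) + 0.2·ln(9000) = 4.8244 + 2.3216 + 2.2255 + 1.8210 = 11.1925
CE = e^11.1925 ≈ 72584.02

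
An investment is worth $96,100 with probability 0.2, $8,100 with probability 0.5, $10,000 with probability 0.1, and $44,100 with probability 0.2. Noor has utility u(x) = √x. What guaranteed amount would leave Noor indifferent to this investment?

E[u] = 0.2·√96100 + 0.5·√8100 + 0.1·√10000 + 0.2·√44100 = 0.2·310 + 0.5·90 + 0.1·100 + 0.2·210 = 159
CE = (159)² = 25281

$25,281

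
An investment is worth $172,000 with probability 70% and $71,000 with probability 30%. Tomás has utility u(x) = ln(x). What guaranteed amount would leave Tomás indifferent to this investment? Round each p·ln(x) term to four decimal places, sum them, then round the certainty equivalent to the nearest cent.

$131,900.09

E[u] = 0.7·ln(172000) + 0.3·ln(71000) = 8.4387 + 3.3511 = 11.7898
CE = e^11.7898 ≈ 131900.09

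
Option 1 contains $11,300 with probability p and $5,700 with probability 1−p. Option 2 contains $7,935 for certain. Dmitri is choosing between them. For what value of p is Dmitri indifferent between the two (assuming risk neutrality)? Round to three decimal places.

p·11300 + (1−p)·5700 = 7935
5600p + 5700 = 7935
p = (7935 − 5700) / 5600

p = 0.399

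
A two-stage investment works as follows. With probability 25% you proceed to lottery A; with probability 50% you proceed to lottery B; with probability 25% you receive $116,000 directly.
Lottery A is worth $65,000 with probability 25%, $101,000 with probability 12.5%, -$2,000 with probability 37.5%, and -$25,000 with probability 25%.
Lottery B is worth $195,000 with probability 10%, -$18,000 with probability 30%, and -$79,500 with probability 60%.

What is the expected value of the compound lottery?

$17,668.75

EV(A) = 0.25 × 65000 + 0.125 × 101000 + 0.375 × (-2000) + 0.25 × (-25000) = 16250 + 12625 − 750 − 6250 = 21875
EV(B) = 0.1 × 195000 + 0.3 × (-18000) + 0.6 × (-79500) = 19500 − 5400 − 47700 = -33600
Branch C: 116000 (certain)
Overall = 0.25 × 21875 + 0.5 × (-33600) + 0.25 × 116000 = 5468.75 − 16800 + 29000 = 17668.75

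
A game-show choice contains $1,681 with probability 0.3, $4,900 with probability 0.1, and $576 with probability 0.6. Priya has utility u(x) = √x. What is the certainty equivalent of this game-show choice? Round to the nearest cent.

E[u] = 0.3·√1681 + 0.1·√4900 + 0.6·√576 = 0.3·41 + 0.1·70 + 0.6·24 = 33.7
CE = (33.7)² = 1135.69

$1,135.69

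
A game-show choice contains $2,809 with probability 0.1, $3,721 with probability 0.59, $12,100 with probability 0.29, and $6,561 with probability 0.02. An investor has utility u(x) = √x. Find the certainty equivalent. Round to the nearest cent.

$5,596.54

E[u] = 0.1·√2809 + 0.59·√3721 + 0.29·√12100 + 0.02·√6561 = 0.1·53 + 0.59·61 + 0.29·110 + 0.02·81 = 74.81
CE = (74.81)² = 5596.5361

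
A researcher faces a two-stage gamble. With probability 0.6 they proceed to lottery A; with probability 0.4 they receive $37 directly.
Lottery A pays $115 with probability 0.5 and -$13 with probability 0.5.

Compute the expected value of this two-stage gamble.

$45.40

EV(A) = 0.5 × 115 + 0.5 × (-13) = 57.5 − 6.5 = 51
Branch B: 37 (certain)
Overall = 0.6 × 51 + 0.4 × 37 = 30.6 + 14.8 = 45.4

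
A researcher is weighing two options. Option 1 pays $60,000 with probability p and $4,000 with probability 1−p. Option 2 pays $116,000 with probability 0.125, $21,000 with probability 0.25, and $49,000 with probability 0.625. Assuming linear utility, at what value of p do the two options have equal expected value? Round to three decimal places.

EV(Option 2) = 0.125 × 116000 + 0.25 × 21000 + 0.625 × 49000 = 14500 + 5250 + 30625 = 50375
p·60000 + (1−p)·4000 = 50375
56000p + 4000 = 50375
p = (50375 − 4000) / 56000

p = 0.828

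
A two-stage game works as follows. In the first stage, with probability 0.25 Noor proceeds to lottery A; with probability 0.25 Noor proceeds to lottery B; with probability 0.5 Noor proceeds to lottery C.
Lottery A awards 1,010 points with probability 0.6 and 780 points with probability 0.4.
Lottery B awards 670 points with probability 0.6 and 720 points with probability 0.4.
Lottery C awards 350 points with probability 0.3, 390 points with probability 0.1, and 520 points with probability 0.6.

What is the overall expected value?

630 points

EV(A) = 0.6 × 1010 + 0.4 × 780 = 606 + 312 = 918
EV(B) = 0.6 × 670 + 0.4 × 720 = 402 + 288 = 690
EV(C) = 0.3 × 350 + 0.1 × 390 + 0.6 × 520 = 105 + 39 + 312 = 456
Overall = 0.25 × 918 + 0.25 × 690 + 0.5 × 456 = 229.5 + 172.5 + 228 = 630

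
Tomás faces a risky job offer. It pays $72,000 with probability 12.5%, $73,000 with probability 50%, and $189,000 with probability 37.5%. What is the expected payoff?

EV = 0.125 × 72000 + 0.5 × 73000 + 0.375 × 189000 = 9000 + 36500 + 70875 = 116375

$116,375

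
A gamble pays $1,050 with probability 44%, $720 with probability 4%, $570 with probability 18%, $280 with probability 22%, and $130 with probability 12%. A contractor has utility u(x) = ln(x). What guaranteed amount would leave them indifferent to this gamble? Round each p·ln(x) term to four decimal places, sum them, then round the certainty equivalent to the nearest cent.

$539.21

E[u] = 0.44·ln(1050) + 0.04·ln(720) + 0.18·ln(570) + 0.22·ln(280) + 0.12·ln(130) = 3.0609 + 0.2632 + 1.1422 + 1.2397 + 0.5841 = 6.2901
CE = e^6.2901 ≈ 539.21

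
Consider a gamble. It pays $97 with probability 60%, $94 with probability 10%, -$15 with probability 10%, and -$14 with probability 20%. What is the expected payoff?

$63.30

EV = 0.6 × 97 + 0.1 × 94 + 0.1 × (-15) + 0.2 × (-14) = 58.2 + 9.4 − 1.5 − 2.8 = 63.3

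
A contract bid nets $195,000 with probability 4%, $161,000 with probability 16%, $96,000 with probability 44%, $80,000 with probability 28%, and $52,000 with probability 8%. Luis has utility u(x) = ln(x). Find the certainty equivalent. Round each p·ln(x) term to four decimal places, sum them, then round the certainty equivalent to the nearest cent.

E[u] = 0.04·ln(195000) + 0.16·ln(161000) + 0.44·ln(96000) + 0.28·ln(80000) + 0.08·ln(52000) = 0.4872 + 1.9183 + 5.0477 + 3.1611 + 0.8687 = 11.4830
CE = e^11.4830 ≈ 97051.79

$97,051.79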